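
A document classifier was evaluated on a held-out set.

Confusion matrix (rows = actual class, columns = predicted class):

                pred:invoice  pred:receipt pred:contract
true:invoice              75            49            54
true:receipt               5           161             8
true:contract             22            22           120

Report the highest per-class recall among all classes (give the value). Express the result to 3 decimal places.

Per-class recall (TP/(TP+FN)):
  invoice: TP=75, FN=49+54=103 → 75/178 = 0.4213
  receipt: TP=161, FN=5+8=13 → 161/174 = 0.9253
  contract: TP=120, FN=22+22=44 → 120/164 = 0.7317
Highest is class 'receipt' with recall = 0.925.

0.925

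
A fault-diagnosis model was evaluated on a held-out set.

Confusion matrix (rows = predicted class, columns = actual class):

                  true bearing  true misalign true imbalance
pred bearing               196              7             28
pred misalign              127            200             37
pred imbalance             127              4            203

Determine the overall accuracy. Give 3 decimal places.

0.645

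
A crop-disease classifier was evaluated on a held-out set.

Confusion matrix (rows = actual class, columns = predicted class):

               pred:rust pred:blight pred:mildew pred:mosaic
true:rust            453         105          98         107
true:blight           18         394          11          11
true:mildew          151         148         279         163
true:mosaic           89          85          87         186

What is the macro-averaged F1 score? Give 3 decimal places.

0.539

Per-class F1 score (2·TP/(2·TP+FP+FN)):
  rust: TP=453, FP=18+151+89=258, FN=105+98+107=310 → 906/1474 = 0.6147
  blight: TP=394, FP=105+148+85=338, FN=18+11+11=40 → 788/1166 = 0.6758
  mildew: TP=279, FP=98+11+87=196, FN=151+148+163=462 → 558/1216 = 0.4589
  mosaic: TP=186, FP=107+11+163=281, FN=89+85+87=261 → 372/914 = 0.4070
Macro-F1 score = mean = (0.6147 + 0.6758 + 0.4589 + 0.4070) / 4 = 0.539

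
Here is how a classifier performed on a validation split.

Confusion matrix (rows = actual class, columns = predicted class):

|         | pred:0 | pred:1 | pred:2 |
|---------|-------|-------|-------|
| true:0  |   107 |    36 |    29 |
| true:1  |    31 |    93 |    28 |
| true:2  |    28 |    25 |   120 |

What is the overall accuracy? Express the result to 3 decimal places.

Accuracy = trace / total = (107+93+120=320) / 497 = 320/497 = 0.644

0.644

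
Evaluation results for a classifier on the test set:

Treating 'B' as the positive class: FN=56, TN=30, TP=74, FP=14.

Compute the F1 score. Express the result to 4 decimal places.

Precision = TP/(TP+FP) = 74/88 = 0.8409
Recall = TP/(TP+FN) = 74/130 = 0.5692
F1 = 2·TP/(2·TP+FP+FN) = 148/218 = 0.6789

0.6789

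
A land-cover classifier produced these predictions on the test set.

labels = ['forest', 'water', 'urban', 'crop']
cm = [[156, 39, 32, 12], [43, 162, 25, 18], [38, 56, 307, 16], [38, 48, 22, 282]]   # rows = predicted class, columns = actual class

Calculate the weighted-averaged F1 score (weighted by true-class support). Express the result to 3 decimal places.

0.694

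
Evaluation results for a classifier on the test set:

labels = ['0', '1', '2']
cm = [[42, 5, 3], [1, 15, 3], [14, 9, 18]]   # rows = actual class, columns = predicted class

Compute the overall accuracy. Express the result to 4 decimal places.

0.6818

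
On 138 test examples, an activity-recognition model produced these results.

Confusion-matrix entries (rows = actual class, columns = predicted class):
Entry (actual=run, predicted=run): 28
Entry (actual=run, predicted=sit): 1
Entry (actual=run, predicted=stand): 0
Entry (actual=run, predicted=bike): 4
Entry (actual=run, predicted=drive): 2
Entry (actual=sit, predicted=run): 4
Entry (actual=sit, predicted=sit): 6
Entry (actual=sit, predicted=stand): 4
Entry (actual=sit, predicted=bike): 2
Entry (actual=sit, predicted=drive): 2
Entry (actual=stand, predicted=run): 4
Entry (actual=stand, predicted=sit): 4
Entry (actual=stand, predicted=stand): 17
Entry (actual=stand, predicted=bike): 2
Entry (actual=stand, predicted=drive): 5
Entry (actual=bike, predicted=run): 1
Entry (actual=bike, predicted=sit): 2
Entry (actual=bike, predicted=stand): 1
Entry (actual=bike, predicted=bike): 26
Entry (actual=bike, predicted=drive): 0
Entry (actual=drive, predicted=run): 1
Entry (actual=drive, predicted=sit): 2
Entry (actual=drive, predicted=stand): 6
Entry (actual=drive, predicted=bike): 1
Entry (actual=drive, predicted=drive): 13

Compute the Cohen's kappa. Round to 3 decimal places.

0.558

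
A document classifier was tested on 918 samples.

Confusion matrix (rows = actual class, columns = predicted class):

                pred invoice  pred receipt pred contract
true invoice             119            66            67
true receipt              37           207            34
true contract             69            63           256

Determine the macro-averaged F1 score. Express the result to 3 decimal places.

0.620

Per-class F1 score (2·TP/(2·TP+FP+FN)):
  invoice: TP=119, FP=37+69=106, FN=66+67=133 → 238/477 = 0.4990
  receipt: TP=207, FP=66+63=129, FN=37+34=71 → 414/614 = 0.6743
  contract: TP=256, FP=67+34=101, FN=69+63=132 → 512/745 = 0.6872
Macro-F1 score = mean = (0.4990 + 0.6743 + 0.6872) / 3 = 0.620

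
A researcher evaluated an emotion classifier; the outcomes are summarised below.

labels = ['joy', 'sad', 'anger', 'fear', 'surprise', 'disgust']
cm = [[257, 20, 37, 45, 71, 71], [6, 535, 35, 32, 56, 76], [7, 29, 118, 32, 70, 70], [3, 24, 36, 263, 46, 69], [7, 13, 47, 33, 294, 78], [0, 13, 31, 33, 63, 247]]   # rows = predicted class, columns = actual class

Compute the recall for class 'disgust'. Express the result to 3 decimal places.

One-vs-rest for 'disgust': TP = diagonal; FP = other classes predicted 'disgust'; FN = 'disgust' predicted as other.
recall = TP/(TP+FN).
disgust: TP=247, FN=71+76+70+69+78=364 → 247/611 = 0.4043

0.404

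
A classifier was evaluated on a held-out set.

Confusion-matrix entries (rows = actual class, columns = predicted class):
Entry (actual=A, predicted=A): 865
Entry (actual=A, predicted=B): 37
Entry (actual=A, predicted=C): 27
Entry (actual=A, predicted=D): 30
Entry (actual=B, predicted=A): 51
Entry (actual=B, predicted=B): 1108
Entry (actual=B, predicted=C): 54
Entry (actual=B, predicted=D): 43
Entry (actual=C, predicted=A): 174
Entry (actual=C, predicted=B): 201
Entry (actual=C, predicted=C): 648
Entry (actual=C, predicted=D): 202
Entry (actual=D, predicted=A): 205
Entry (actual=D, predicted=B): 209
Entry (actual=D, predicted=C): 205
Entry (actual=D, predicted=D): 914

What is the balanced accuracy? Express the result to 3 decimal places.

0.727

Balanced accuracy = mean of per-class recall.
  A: recall = 865/959 = 0.9020
  B: recall = 1108/1256 = 0.8822
  C: recall = 648/1225 = 0.5290
  D: recall = 914/1533 = 0.5962
Mean = (0.9020 + 0.8822 + 0.5290 + 0.5962) / 4 = 0.727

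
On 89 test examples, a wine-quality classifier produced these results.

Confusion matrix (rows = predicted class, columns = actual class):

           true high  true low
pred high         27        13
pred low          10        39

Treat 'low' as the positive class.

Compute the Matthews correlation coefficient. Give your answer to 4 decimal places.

MCC = (TP·TN − FP·FN) / √((TP+FP)(TP+FN)(TN+FP)(TN+FN))
Numerator = 39·27 − 10·13 = 923
Denominator = √(49·52·37·40) = √3771040 = 1941.9166
MCC = 923 / 1941.9166 = 0.4753

0.4753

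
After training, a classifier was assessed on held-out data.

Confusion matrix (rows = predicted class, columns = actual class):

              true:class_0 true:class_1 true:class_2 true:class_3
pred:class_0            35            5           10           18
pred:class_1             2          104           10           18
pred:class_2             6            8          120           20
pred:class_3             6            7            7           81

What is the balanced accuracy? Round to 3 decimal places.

0.740

Balanced accuracy = mean of per-class recall.
  class_0: recall = 35/49 = 0.7143
  class_1: recall = 104/124 = 0.8387
  class_2: recall = 120/147 = 0.8163
  class_3: recall = 81/137 = 0.5912
Mean = (0.7143 + 0.8387 + 0.8163 + 0.5912) / 4 = 0.740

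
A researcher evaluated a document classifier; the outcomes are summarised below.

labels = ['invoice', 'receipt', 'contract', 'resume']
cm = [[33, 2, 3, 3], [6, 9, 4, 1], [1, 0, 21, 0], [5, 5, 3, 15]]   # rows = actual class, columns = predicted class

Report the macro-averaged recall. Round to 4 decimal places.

0.6863

Per-class recall (TP/(TP+FN)):
  invoice: TP=33, FN=2+3+3=8 → 33/41 = 0.80488
  receipt: TP=9, FN=6+4+1=11 → 9/20 = 0.45000
  contract: TP=21, FN=1+0+0=1 → 21/22 = 0.95455
  resume: TP=15, FN=5+5+3=13 → 15/28 = 0.53571
Macro-recall = mean = (0.80488 + 0.45000 + 0.95455 + 0.53571) / 4 = 0.6863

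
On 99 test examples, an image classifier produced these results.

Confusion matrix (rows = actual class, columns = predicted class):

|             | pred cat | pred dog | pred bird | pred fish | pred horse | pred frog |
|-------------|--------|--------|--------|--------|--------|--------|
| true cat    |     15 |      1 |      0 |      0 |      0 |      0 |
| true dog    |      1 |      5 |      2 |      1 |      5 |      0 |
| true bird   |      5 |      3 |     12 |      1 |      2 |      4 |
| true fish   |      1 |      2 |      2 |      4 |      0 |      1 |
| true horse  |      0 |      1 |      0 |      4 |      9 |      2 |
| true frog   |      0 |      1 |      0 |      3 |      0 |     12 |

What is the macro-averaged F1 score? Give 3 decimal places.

Per-class F1 score (2·TP/(2·TP+FP+FN)):
  cat: TP=15, FP=1+5+1+0+0=7, FN=1+0+0+0+0=1 → 30/38 = 0.7895
  dog: TP=5, FP=1+3+2+1+1=8, FN=1+2+1+5+0=9 → 10/27 = 0.3704
  bird: TP=12, FP=0+2+2+0+0=4, FN=5+3+1+2+4=15 → 24/43 = 0.5581
  fish: TP=4, FP=0+1+1+4+3=9, FN=1+2+2+0+1=6 → 8/23 = 0.3478
  horse: TP=9, FP=0+5+2+0+0=7, FN=0+1+0+4+2=7 → 18/32 = 0.5625
  frog: TP=12, FP=0+0+4+1+2=7, FN=0+1+0+3+0=4 → 24/35 = 0.6857
Macro-F1 score = mean = (0.7895 + 0.3704 + 0.5581 + 0.3478 + 0.5625 + 0.6857) / 6 = 0.552

0.552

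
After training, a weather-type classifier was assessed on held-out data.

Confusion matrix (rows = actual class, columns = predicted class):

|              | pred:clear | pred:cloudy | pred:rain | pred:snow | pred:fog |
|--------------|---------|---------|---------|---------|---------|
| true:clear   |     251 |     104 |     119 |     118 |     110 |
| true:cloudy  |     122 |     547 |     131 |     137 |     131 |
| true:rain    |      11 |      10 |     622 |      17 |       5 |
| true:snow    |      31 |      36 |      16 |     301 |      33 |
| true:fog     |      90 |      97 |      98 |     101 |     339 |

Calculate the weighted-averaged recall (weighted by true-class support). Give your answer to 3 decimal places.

0.576

Per-class recall (TP/(TP+FN)):
  clear: TP=251, FN=104+119+118+110=451 → 251/702 = 0.3575
  cloudy: TP=547, FN=122+131+137+131=521 → 547/1068 = 0.5122
  rain: TP=622, FN=11+10+17+5=43 → 622/665 = 0.9353
  snow: TP=301, FN=31+36+16+33=116 → 301/417 = 0.7218
  fog: TP=339, FN=90+97+98+101=386 → 339/725 = 0.4676
Weighted-recall = Σ (supportᵢ/N)·recallᵢ with N=3577: (702/3577)·0.3575 + (1068/3577)·0.5122 + (665/3577)·0.9353 + (417/3577)·0.7218 + (725/3577)·0.4676 = 0.576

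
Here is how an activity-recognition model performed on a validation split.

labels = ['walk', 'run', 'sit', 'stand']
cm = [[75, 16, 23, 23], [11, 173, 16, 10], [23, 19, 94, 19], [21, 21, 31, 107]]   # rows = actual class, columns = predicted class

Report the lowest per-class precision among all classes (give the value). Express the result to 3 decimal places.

Per-class precision (TP/(TP+FP)):
  walk: TP=75, FP=11+23+21=55 → 75/130 = 0.5769
  run: TP=173, FP=16+19+21=56 → 173/229 = 0.7555
  sit: TP=94, FP=23+16+31=70 → 94/164 = 0.5732
  stand: TP=107, FP=23+10+19=52 → 107/159 = 0.6730
Lowest is class 'sit' with precision = 0.573.

0.573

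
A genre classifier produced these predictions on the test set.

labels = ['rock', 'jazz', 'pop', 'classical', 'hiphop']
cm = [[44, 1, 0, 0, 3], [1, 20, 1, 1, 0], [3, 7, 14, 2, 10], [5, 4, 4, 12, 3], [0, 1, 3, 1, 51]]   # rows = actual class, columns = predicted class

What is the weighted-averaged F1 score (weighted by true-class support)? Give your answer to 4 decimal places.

Per-class F1 score (2·TP/(2·TP+FP+FN)):
  rock: TP=44, FP=1+3+5+0=9, FN=1+0+0+3=4 → 88/101 = 0.87129
  jazz: TP=20, FP=1+7+4+1=13, FN=1+1+1+0=3 → 40/56 = 0.71429
  pop: TP=14, FP=0+1+4+3=8, FN=3+7+2+10=22 → 28/58 = 0.48276
  classical: TP=12, FP=0+1+2+1=4, FN=5+4+4+3=16 → 24/44 = 0.54545
  hiphop: TP=51, FP=3+0+10+3=16, FN=0+1+3+1=5 → 102/123 = 0.82927
Weighted-F1 score = Σ (supportᵢ/N)·F1 scoreᵢ with N=191: (48/191)·0.87129 + (23/191)·0.71429 + (36/191)·0.48276 + (28/191)·0.54545 + (56/191)·0.82927 = 0.7191

0.7191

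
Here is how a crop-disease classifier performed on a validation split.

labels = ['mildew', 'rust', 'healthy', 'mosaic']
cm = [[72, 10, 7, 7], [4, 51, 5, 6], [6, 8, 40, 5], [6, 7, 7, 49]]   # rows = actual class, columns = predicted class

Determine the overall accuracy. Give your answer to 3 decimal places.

0.731

Accuracy = trace / total = (72+51+40+49=212) / 290 = 212/290 = 0.731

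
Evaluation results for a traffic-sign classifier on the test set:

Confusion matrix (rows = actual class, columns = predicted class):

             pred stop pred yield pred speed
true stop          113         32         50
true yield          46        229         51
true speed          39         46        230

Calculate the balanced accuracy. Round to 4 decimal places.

Balanced accuracy = mean of per-class recall.
  stop: recall = 113/195 = 0.57949
  yield: recall = 229/326 = 0.70245
  speed: recall = 230/315 = 0.73016
Mean = (0.57949 + 0.70245 + 0.73016) / 3 = 0.6707

0.6707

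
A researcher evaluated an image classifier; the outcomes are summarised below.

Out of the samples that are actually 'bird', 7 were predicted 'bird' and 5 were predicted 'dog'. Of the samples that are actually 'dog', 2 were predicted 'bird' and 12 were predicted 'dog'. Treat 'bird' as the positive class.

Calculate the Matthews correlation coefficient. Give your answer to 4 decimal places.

0.4616

MCC = (TP·TN − FP·FN) / √((TP+FP)(TP+FN)(TN+FP)(TN+FN))
Numerator = 7·12 − 2·5 = 74
Denominator = √(9·12·14·17) = √25704 = 160.3247
MCC = 74 / 160.3247 = 0.4616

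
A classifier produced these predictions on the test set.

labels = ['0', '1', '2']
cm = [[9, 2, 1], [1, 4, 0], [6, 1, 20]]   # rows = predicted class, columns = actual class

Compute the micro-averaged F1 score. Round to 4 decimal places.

Micro-averaging pools counts across classes: ΣTP=33, ΣFP=11, ΣFN=11.
Micro-F1 score = 2·TP/(2·TP+FP+FN) on pooled counts = 0.7500 (equals overall accuracy in single-label multiclass).

0.7500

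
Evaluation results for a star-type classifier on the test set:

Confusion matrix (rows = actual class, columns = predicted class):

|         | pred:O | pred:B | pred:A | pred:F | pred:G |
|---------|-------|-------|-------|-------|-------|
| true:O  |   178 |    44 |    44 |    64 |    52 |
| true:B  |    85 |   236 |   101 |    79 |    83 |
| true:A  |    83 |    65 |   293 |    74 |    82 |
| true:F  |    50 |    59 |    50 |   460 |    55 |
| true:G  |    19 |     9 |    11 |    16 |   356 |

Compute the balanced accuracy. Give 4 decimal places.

0.5819

Balanced accuracy = mean of per-class recall.
  O: recall = 178/382 = 0.46597
  B: recall = 236/584 = 0.40411
  A: recall = 293/597 = 0.49079
  F: recall = 460/674 = 0.68249
  G: recall = 356/411 = 0.86618
Mean = (0.46597 + 0.40411 + 0.49079 + 0.68249 + 0.86618) / 5 = 0.5819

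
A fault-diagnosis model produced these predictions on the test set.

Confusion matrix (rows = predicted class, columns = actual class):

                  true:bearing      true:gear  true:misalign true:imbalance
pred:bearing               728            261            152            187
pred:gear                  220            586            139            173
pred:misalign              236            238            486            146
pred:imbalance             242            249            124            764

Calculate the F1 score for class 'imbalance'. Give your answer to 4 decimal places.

0.5768

One-vs-rest for 'imbalance': TP = diagonal; FP = other classes predicted 'imbalance'; FN = 'imbalance' predicted as other.
F1 score = 2·TP/(2·TP+FP+FN).
imbalance: TP=764, FP=242+249+124=615, FN=187+173+146=506 → 1528/2649 = 0.57682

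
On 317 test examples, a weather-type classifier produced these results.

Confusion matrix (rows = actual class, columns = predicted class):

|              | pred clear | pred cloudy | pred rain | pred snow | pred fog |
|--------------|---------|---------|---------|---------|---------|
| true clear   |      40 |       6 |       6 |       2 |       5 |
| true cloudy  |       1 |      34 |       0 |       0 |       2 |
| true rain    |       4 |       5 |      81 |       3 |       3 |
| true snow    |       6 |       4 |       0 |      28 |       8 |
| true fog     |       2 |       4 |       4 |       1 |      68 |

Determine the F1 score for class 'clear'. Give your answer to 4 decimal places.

Take TP from the diagonal, FP from the rest of the 'clear' prediction marginal, FN from the rest of the 'clear' actual marginal.
F1 score = 2·TP/(2·TP+FP+FN).
clear: TP=40, FP=1+4+6+2=13, FN=6+6+2+5=19 → 80/112 = 0.71429

0.7143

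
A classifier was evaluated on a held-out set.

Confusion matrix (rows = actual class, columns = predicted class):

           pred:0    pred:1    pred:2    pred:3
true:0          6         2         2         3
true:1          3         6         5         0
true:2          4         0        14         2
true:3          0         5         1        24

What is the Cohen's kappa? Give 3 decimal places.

Observed agreement pₒ = trace/N = 50/77 = 0.6494
Expected agreement pₑ = Σ (rowᵢ·colᵢ)/N² = (13·13 + 14·13 + 20·22 + 30·29)/77² = 0.2801
κ = (pₒ − pₑ)/(1 − pₑ) = (0.6494 − 0.2801)/(1 − 0.2801) = 0.513

0.513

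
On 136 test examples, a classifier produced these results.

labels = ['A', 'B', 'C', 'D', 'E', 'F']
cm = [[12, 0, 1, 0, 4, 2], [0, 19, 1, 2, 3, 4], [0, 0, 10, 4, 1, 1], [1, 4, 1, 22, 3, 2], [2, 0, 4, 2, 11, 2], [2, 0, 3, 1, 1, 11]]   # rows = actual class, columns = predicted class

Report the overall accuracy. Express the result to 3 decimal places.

Accuracy = trace / total = (12+19+10+22+11+11=85) / 136 = 85/136 = 0.625

0.625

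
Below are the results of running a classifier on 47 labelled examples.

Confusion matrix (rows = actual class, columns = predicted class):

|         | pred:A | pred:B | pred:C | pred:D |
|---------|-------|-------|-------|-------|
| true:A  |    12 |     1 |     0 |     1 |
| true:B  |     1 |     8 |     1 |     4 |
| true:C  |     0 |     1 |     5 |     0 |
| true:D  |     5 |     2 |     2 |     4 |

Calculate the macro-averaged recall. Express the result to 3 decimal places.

0.642

Per-class recall (TP/(TP+FN)):
  A: TP=12, FN=1+0+1=2 → 12/14 = 0.8571
  B: TP=8, FN=1+1+4=6 → 8/14 = 0.5714
  C: TP=5, FN=0+1+0=1 → 5/6 = 0.8333
  D: TP=4, FN=5+2+2=9 → 4/13 = 0.3077
Macro-recall = mean = (0.8571 + 0.5714 + 0.8333 + 0.3077) / 4 = 0.642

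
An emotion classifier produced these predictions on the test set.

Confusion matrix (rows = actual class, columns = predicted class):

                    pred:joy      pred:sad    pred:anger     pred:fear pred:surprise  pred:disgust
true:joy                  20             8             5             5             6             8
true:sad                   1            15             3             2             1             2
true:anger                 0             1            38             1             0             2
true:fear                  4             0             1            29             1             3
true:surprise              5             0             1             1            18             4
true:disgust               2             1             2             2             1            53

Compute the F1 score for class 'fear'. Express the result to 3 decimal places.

One-vs-rest for 'fear': TP = diagonal; FP = other classes predicted 'fear'; FN = 'fear' predicted as other.
F1 score = 2·TP/(2·TP+FP+FN).
fear: TP=29, FP=5+2+1+1+2=11, FN=4+0+1+1+3=9 → 58/78 = 0.7436

0.744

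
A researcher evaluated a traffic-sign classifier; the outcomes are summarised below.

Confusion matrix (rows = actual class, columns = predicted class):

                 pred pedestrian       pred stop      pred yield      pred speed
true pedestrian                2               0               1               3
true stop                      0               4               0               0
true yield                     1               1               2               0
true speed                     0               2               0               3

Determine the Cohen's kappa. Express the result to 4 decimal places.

0.4432

Observed agreement pₒ = trace/N = 11/19 = 0.57895
Expected agreement pₑ = Σ (rowᵢ·colᵢ)/N² = (6·3 + 4·7 + 4·3 + 5·6)/19² = 0.24377
κ = (pₒ − pₑ)/(1 − pₑ) = (0.57895 − 0.24377)/(1 − 0.24377) = 0.4432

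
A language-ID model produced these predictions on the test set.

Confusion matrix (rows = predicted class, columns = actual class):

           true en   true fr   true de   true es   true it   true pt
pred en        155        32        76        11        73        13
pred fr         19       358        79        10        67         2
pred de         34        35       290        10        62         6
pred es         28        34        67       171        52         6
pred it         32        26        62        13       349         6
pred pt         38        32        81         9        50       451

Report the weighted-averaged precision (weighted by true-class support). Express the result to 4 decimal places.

Per-class precision (TP/(TP+FP)):
  en: TP=155, FP=32+76+11+73+13=205 → 155/360 = 0.43056
  fr: TP=358, FP=19+79+10+67+2=177 → 358/535 = 0.66916
  de: TP=290, FP=34+35+10+62+6=147 → 290/437 = 0.66362
  es: TP=171, FP=28+34+67+52+6=187 → 171/358 = 0.47765
  it: TP=349, FP=32+26+62+13+6=139 → 349/488 = 0.71516
  pt: TP=451, FP=38+32+81+9+50=210 → 451/661 = 0.68230
Weighted-precision = Σ (supportᵢ/N)·precisionᵢ with N=2839: (306/2839)·0.43056 + (517/2839)·0.66916 + (655/2839)·0.66362 + (224/2839)·0.47765 + (653/2839)·0.71516 + (484/2839)·0.68230 = 0.6399

0.6399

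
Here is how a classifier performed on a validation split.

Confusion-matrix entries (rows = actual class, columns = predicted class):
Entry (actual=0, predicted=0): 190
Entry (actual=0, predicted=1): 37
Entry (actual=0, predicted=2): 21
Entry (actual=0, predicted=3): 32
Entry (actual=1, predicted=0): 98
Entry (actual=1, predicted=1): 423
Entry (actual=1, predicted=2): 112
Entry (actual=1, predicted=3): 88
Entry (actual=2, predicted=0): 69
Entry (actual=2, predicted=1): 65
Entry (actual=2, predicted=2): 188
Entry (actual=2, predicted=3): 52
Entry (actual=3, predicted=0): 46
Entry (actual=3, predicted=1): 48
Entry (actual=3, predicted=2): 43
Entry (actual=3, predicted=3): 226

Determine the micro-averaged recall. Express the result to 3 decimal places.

Micro-averaging pools counts across classes: ΣTP=1027, ΣFP=711, ΣFN=711.
Micro-recall = TP/(TP+FN) on pooled counts = 0.591 (equals overall accuracy in single-label multiclass).

0.591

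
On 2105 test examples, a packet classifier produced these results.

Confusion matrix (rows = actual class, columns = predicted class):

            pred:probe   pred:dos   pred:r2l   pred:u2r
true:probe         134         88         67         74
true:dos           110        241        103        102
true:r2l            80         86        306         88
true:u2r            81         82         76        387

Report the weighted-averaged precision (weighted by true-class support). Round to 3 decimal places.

0.509

Per-class precision (TP/(TP+FP)):
  probe: TP=134, FP=110+80+81=271 → 134/405 = 0.3309
  dos: TP=241, FP=88+86+82=256 → 241/497 = 0.4849
  r2l: TP=306, FP=67+103+76=246 → 306/552 = 0.5543
  u2r: TP=387, FP=74+102+88=264 → 387/651 = 0.5945
Weighted-precision = Σ (supportᵢ/N)·precisionᵢ with N=2105: (363/2105)·0.3309 + (556/2105)·0.4849 + (560/2105)·0.5543 + (626/2105)·0.5945 = 0.509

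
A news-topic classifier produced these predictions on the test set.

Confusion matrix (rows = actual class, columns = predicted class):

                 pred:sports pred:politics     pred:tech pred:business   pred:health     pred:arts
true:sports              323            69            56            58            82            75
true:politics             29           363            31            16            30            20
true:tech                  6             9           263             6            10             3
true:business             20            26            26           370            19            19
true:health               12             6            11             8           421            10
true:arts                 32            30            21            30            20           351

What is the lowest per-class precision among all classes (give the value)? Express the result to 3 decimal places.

0.645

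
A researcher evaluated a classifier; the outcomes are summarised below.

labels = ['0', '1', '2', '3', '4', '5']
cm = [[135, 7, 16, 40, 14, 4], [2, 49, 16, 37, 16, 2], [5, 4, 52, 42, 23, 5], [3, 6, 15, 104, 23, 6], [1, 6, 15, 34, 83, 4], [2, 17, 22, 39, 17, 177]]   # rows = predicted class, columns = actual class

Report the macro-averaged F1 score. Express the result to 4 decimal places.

0.5542

Per-class F1 score (2·TP/(2·TP+FP+FN)):
  0: TP=135, FP=7+16+40+14+4=81, FN=2+5+3+1+2=13 → 270/364 = 0.74176
  1: TP=49, FP=2+16+37+16+2=73, FN=7+4+6+6+17=40 → 98/211 = 0.46445
  2: TP=52, FP=5+4+42+23+5=79, FN=16+16+15+15+22=84 → 104/267 = 0.38951
  3: TP=104, FP=3+6+15+23+6=53, FN=40+37+42+34+39=192 → 208/453 = 0.45916
  4: TP=83, FP=1+6+15+34+4=60, FN=14+16+23+23+17=93 → 166/319 = 0.52038
  5: TP=177, FP=2+17+22+39+17=97, FN=4+2+5+6+4=21 → 354/472 = 0.75000
Macro-F1 score = mean = (0.74176 + 0.46445 + 0.38951 + 0.45916 + 0.52038 + 0.75000) / 6 = 0.5542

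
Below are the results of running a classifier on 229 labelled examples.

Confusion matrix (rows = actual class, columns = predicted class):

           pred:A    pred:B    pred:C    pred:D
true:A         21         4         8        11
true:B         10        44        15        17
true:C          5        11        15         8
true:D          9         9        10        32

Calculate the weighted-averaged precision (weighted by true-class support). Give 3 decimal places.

Per-class precision (TP/(TP+FP)):
  A: TP=21, FP=10+5+9=24 → 21/45 = 0.4667
  B: TP=44, FP=4+11+9=24 → 44/68 = 0.6471
  C: TP=15, FP=8+15+10=33 → 15/48 = 0.3125
  D: TP=32, FP=11+17+8=36 → 32/68 = 0.4706
Weighted-precision = Σ (supportᵢ/N)·precisionᵢ with N=229: (44/229)·0.4667 + (86/229)·0.6471 + (39/229)·0.3125 + (60/229)·0.4706 = 0.509

0.509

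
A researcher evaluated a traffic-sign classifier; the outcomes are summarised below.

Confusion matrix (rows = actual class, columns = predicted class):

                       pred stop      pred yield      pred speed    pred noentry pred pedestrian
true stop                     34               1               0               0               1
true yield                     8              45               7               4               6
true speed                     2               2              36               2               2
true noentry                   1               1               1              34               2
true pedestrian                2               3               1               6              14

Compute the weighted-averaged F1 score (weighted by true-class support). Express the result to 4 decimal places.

0.7544

Per-class F1 score (2·TP/(2·TP+FP+FN)):
  stop: TP=34, FP=8+2+1+2=13, FN=1+0+0+1=2 → 68/83 = 0.81928
  yield: TP=45, FP=1+2+1+3=7, FN=8+7+4+6=25 → 90/122 = 0.73770
  speed: TP=36, FP=0+7+1+1=9, FN=2+2+2+2=8 → 72/89 = 0.80899
  noentry: TP=34, FP=0+4+2+6=12, FN=1+1+1+2=5 → 68/85 = 0.80000
  pedestrian: TP=14, FP=1+6+2+2=11, FN=2+3+1+6=12 → 28/51 = 0.54902
Weighted-F1 score = Σ (supportᵢ/N)·F1 scoreᵢ with N=215: (36/215)·0.81928 + (70/215)·0.73770 + (44/215)·0.80899 + (39/215)·0.80000 + (26/215)·0.54902 = 0.7544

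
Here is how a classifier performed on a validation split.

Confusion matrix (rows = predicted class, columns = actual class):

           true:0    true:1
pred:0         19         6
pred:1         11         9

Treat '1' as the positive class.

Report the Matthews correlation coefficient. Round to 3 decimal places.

MCC = (TP·TN − FP·FN) / √((TP+FP)(TP+FN)(TN+FP)(TN+FN))
Numerator = 9·19 − 11·6 = 105
Denominator = √(20·15·30·25) = √225000 = 474.3416
MCC = 105 / 474.3416 = 0.221

0.221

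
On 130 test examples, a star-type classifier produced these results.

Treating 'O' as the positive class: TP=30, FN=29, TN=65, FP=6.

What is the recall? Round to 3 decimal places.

Recall = TP/(TP+FN) = 30/(30+29) = 30/59 = 0.508

0.508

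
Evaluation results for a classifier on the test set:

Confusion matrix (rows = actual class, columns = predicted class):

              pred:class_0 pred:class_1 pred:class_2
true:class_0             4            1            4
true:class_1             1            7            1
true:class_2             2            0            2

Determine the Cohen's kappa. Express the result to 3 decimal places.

0.383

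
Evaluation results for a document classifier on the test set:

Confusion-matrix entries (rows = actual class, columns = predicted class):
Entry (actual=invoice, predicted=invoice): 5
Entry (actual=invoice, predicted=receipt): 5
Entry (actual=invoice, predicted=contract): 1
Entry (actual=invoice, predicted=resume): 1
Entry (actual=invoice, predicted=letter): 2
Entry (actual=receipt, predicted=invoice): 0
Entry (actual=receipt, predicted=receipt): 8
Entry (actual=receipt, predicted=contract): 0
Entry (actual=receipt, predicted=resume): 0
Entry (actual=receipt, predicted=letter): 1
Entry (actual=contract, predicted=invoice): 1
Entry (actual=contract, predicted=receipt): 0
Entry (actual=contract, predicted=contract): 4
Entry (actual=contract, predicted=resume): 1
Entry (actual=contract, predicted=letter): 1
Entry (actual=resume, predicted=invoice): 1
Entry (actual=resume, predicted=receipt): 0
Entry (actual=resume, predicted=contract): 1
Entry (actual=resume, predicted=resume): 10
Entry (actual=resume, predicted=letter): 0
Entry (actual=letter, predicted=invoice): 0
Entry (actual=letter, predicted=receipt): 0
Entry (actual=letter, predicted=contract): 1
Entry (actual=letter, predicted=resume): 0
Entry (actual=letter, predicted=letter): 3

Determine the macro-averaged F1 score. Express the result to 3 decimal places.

0.631

Per-class F1 score (2·TP/(2·TP+FP+FN)):
  invoice: TP=5, FP=0+1+1+0=2, FN=5+1+1+2=9 → 10/21 = 0.4762
  receipt: TP=8, FP=5+0+0+0=5, FN=0+0+0+1=1 → 16/22 = 0.7273
  contract: TP=4, FP=1+0+1+1=3, FN=1+0+1+1=3 → 8/14 = 0.5714
  resume: TP=10, FP=1+0+1+0=2, FN=1+0+1+0=2 → 20/24 = 0.8333
  letter: TP=3, FP=2+1+1+0=4, FN=0+0+1+0=1 → 6/11 = 0.5455
Macro-F1 score = mean = (0.4762 + 0.7273 + 0.5714 + 0.8333 + 0.5455) / 5 = 0.631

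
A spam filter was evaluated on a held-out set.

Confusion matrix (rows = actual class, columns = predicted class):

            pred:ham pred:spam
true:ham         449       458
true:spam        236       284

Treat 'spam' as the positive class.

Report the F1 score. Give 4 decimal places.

0.4501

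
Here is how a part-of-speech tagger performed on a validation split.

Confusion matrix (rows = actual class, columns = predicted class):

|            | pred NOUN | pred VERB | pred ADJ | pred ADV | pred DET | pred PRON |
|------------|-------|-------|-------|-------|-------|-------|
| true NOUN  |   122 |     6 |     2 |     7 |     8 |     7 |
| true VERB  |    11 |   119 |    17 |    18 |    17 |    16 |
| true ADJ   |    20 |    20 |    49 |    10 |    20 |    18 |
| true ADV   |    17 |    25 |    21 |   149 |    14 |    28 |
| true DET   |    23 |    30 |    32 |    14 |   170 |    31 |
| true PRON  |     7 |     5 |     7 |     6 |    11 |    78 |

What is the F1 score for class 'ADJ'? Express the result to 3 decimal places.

0.370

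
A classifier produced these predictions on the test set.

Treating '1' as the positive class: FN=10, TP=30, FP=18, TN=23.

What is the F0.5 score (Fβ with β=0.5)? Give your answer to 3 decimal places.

0.647

Fβ = (1+β²)·TP / ((1+β²)·TP + β²·FN + FP), with β²=1/4
= 1.25·30 / (1.25·30 + 0.25·10 + 18) = 0.647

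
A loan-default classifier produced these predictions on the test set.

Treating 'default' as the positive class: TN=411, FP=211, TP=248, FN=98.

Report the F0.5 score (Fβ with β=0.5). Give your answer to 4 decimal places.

0.5683

Fβ = (1+β²)·TP / ((1+β²)·TP + β²·FN + FP), with β²=1/4
= 1.25·248 / (1.25·248 + 0.25·98 + 211) = 0.5683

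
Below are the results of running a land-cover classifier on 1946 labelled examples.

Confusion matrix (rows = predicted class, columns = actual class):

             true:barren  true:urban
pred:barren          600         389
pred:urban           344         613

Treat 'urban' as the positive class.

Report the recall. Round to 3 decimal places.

0.612

Recall = TP/(TP+FN) = 613/(613+389) = 613/1002 = 0.612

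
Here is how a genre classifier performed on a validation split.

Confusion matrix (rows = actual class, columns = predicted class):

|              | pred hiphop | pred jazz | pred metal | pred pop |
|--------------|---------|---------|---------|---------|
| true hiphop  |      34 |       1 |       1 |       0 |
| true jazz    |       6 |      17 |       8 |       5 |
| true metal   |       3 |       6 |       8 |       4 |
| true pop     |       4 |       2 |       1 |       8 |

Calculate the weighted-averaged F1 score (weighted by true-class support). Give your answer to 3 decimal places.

Per-class F1 score (2·TP/(2·TP+FP+FN)):
  hiphop: TP=34, FP=6+3+4=13, FN=1+1+0=2 → 68/83 = 0.8193
  jazz: TP=17, FP=1+6+2=9, FN=6+8+5=19 → 34/62 = 0.5484
  metal: TP=8, FP=1+8+1=10, FN=3+6+4=13 → 16/39 = 0.4103
  pop: TP=8, FP=0+5+4=9, FN=4+2+1=7 → 16/32 = 0.5000
Weighted-F1 score = Σ (supportᵢ/N)·F1 scoreᵢ with N=108: (36/108)·0.8193 + (36/108)·0.5484 + (21/108)·0.4103 + (15/108)·0.5000 = 0.605

0.605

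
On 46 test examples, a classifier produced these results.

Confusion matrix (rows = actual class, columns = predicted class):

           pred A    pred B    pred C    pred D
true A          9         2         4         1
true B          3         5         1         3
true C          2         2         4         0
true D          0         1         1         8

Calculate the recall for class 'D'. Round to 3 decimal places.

0.800

Treat 'D' as positive and all other classes as negative.
recall = TP/(TP+FN).
D: TP=8, FN=0+1+1=2 → 8/10 = 0.8000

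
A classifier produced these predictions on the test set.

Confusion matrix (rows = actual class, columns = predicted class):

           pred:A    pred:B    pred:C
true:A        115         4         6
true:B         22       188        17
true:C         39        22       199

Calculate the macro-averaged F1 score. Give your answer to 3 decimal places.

0.814

Per-class F1 score (2·TP/(2·TP+FP+FN)):
  A: TP=115, FP=22+39=61, FN=4+6=10 → 230/301 = 0.7641
  B: TP=188, FP=4+22=26, FN=22+17=39 → 376/441 = 0.8526
  C: TP=199, FP=6+17=23, FN=39+22=61 → 398/482 = 0.8257
Macro-F1 score = mean = (0.7641 + 0.8526 + 0.8257) / 3 = 0.814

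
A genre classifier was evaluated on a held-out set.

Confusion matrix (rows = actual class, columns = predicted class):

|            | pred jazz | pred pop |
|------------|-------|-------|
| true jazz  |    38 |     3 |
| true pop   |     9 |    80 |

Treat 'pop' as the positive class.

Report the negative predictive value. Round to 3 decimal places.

NPV = TN/(TN+FN) = 38/(38+9) = 0.809

0.809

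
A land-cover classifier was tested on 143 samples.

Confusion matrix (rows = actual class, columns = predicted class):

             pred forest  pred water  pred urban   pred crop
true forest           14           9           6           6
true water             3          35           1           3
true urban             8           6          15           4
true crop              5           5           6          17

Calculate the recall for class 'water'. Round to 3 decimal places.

0.833

Treat 'water' as positive and all other classes as negative.
recall = TP/(TP+FN).
water: TP=35, FN=3+1+3=7 → 35/42 = 0.8333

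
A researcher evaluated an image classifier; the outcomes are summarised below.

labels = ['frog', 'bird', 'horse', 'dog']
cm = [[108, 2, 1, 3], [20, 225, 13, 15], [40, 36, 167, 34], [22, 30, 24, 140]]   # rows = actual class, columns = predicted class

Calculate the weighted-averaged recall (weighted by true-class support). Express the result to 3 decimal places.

0.727

Per-class recall (TP/(TP+FN)):
  frog: TP=108, FN=2+1+3=6 → 108/114 = 0.9474
  bird: TP=225, FN=20+13+15=48 → 225/273 = 0.8242
  horse: TP=167, FN=40+36+34=110 → 167/277 = 0.6029
  dog: TP=140, FN=22+30+24=76 → 140/216 = 0.6481
Weighted-recall = Σ (supportᵢ/N)·recallᵢ with N=880: (114/880)·0.9474 + (273/880)·0.8242 + (277/880)·0.6029 + (216/880)·0.6481 = 0.727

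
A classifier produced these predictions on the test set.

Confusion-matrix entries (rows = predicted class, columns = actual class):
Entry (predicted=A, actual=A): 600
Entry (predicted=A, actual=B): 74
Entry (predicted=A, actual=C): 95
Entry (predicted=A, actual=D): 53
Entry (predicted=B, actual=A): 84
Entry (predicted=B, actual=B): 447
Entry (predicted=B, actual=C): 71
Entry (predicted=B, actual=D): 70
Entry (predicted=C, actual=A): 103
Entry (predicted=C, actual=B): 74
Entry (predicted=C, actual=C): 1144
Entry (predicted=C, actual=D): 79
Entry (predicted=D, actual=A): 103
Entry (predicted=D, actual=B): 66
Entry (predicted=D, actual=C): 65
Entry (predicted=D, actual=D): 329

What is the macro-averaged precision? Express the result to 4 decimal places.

0.6992

Per-class precision (TP/(TP+FP)):
  A: TP=600, FP=74+95+53=222 → 600/822 = 0.72993
  B: TP=447, FP=84+71+70=225 → 447/672 = 0.66518
  C: TP=1144, FP=103+74+79=256 → 1144/1400 = 0.81714
  D: TP=329, FP=103+66+65=234 → 329/563 = 0.58437
Macro-precision = mean = (0.72993 + 0.66518 + 0.81714 + 0.58437) / 4 = 0.6992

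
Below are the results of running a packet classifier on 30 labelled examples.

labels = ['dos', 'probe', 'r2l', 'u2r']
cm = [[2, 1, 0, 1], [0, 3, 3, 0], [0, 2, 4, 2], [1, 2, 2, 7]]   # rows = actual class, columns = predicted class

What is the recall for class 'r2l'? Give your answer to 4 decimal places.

0.5000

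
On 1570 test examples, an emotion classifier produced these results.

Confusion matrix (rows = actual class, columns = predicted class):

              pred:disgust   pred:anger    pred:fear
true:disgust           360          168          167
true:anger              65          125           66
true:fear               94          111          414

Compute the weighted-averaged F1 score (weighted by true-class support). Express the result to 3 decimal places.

Per-class F1 score (2·TP/(2·TP+FP+FN)):
  disgust: TP=360, FP=65+94=159, FN=168+167=335 → 720/1214 = 0.5931
  anger: TP=125, FP=168+111=279, FN=65+66=131 → 250/660 = 0.3788
  fear: TP=414, FP=167+66=233, FN=94+111=205 → 828/1266 = 0.6540
Weighted-F1 score = Σ (supportᵢ/N)·F1 scoreᵢ with N=1570: (695/1570)·0.5931 + (256/1570)·0.3788 + (619/1570)·0.6540 = 0.582

0.582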